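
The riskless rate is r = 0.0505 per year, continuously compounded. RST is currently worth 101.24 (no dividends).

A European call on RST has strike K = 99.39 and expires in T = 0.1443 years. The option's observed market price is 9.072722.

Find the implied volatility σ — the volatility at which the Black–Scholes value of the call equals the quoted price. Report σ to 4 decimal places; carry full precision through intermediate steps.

At σ = 0.5104 the Black–Scholes value reproduces the quote:
σ√T = 0.5104·√0.1443 = 0.193885
d₁ = (ln(S/K) + (r+σ²/2)T) / (σ√T) = (ln(101.24/99.39) + (0.0505+0.5104²/2)·0.1443) / 0.193885 = (0.018442 + 0.026083) / 0.193885 = 0.229648
d₂ = d₁ − σ√T = 0.229648 − 0.193885 = 0.035763
e^{−rT} = 0.992739
N(d₁) = 0.590817,  N(d₂) = 0.514264
V = S·N(d₁) − K·e^{−rT}·N(d₂) = 59.814344 − 50.741622 = 9.072722 (matching the quote); vega is positive throughout, so no other σ reproduces this price

sigma = 0.5104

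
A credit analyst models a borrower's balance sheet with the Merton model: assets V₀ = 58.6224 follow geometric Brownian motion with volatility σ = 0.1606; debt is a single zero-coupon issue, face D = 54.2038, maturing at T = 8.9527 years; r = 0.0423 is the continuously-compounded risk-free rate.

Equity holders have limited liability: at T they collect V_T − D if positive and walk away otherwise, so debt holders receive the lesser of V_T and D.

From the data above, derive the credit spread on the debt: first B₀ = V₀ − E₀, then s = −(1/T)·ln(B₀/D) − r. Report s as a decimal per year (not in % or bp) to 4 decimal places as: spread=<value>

Apply the equity-as-call identities (strike 54.2038, horizon 8.9527 years):
d₁ = [ln(V₀/D) + (r + σ²/2)T] / (σ√T)
   = [ln(58.6224/54.2038) + (0.0423 + 0.5·0.1606²)·8.9527] / (0.1606·√8.9527)
   = [0.078366 + 0.494155] / 0.480532 = 1.191430
d₂ = d₁ − σ√T = 1.191430 − 0.480532 = 0.710898
N(d₁) = 0.883258,  N(d₂) = 0.761426,  e^(−rT) = 0.684752
E₀ = V₀·N(d₁) − D·e^(−rT)·N(d₂)
   = 58.6224·0.883258 − 54.2038·0.684752·0.761426 = 23.517482
B₀ = V₀ − E₀ = 58.6224 − 23.517482 = 35.104918
spread = −(1/T)·ln(B₀/D) − r = −(1/8.9527)·ln(35.104918/54.2038) − 0.0423 = 0.00622277

spread=0.0062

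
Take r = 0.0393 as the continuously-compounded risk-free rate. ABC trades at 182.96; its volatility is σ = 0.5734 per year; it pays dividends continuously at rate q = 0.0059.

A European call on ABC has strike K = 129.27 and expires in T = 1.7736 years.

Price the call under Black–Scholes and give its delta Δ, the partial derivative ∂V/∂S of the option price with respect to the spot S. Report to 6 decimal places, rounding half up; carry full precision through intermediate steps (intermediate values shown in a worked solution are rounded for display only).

σ√T = 0.5734·√1.7736 = 0.763634
d₁ = (ln(S/K) + (r−q+σ²/2)T) / (σ√T) = (ln(182.96/129.27) + (0.0393−0.0059+0.5734²/2)·1.7736) / 0.763634 = (0.347364 + 0.350807) / 0.763634 = 0.914274
d₂ = d₁ − σ√T = 0.914274 − 0.763634 = 0.150640
e^{−rT} = 0.932671
e^{−qT} = 0.989590
N(d₁) = 0.819714,  N(d₂) = 0.559870
Call price V = S·e^{−qT}·N(d₁) − K·e^{−rT}·N(d₂) = 148.413615 − 67.501527 = 80.912089
Δ = e^{−qT}·N(d₁) = 0.811181

price = 80.912089
Δ = 0.811181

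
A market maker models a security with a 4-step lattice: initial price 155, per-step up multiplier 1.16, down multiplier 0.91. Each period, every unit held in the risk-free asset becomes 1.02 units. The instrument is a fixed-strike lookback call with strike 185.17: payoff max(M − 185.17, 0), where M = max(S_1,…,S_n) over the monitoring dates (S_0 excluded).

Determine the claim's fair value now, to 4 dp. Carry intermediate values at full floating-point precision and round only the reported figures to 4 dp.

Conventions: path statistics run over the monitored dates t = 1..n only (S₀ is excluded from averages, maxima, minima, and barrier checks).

price = 12.2660

Risk-neutral up-probability p* = (R−d)/(u−d) = (1.02−0.91)/(1.16−0.91) = 0.4400; the claim prices as the p*-weighted sum of path payoffs discounted by R^4.
Enumerate all 2^4 = 16 price paths (U = up ×1.16, D = down ×0.91); each path with k up-moves has probability p*^k·(1−p*)^(4−k).
DDDD: M=141.0500, payoff=0.0000, prob=0.098345
UDDD: M=179.8000, payoff=0.0000, prob=0.077271
DUDD: M=163.6180, payoff=0.0000, prob=0.077271
UUDD: M=208.5680, payoff=23.3980, prob=0.060713
DDUD: M=148.8924, payoff=0.0000, prob=0.077271
UDUD: M=189.7969, payoff=4.6269, prob=0.060713
DUUD: M=189.7969, payoff=4.6269, prob=0.060713
UUUD: M=241.9389, payoff=56.7689, prob=0.047703
DDDU: M=141.0500, payoff=0.0000, prob=0.077271
UDDU: M=179.8000, payoff=0.0000, prob=0.060713
DUDU: M=172.7152, payoff=0.0000, prob=0.060713
UUDU: M=220.1644, payoff=34.9944, prob=0.047703
DDUU: M=172.7152, payoff=0.0000, prob=0.060713
UDUU: M=220.1644, payoff=34.9944, prob=0.047703
DUUU: M=220.1644, payoff=34.9944, prob=0.047703
UUUU: M=280.6491, payoff=95.4791, prob=0.037481
Price = Σ prob·payoff / R^4 = 13.277097 / 1.082432 = 12.2660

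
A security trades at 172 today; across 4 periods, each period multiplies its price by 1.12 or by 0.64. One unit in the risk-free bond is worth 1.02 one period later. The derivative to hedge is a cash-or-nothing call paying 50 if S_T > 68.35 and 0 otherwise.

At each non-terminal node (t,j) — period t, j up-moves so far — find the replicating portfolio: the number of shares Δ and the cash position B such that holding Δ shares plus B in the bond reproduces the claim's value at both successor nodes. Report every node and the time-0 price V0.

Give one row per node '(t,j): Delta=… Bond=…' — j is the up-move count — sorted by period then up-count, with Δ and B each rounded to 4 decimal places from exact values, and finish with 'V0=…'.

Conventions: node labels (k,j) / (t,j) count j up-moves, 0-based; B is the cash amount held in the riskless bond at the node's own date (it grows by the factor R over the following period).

Under the risk-neutral measure, an up-move has probability p* = (R−d)/(u−d) = 0.7917 and values discount at R = 1.02.
Expiry values: V(4,0)=0.0000, V(4,1)=0.0000, V(4,2)=50.0000, V(4,3)=50.0000, V(4,4)=50.0000
  t=3,j=0: stock 45.0888 → up 50.4994 (V=0.0000), down 28.8568 (V=0.0000). Price 0.0000; hedge Δ=0.0000, bond B=0.0000.
  t=3,j=1: stock 78.9053 → up 88.3740 (V=50.0000), down 50.4994 (V=0.0000). Price 38.8072; hedge Δ=1.3201, bond B=-65.3595.
  t=3,j=2: stock 138.0844 → up 154.6545 (V=50.0000), down 88.3740 (V=50.0000). Price 49.0196; hedge Δ=0.0000, bond B=49.0196.
  t=3,j=3: stock 241.6476 → up 270.6453 (V=50.0000), down 154.6545 (V=50.0000). Price 49.0196; hedge Δ=0.0000, bond B=49.0196.
  t=2,j=0: stock 70.4512 → up 78.9053 (V=38.8072), down 45.0888 (V=0.0000). Price 30.1200; hedge Δ=1.1476, bond B=-50.7284.
  t=2,j=1: stock 123.2896 → up 138.0844 (V=49.0196), down 78.9053 (V=38.8072). Price 45.9726; hedge Δ=0.1726, bond B=24.6967.
  t=2,j=2: stock 215.7568 → up 241.6476 (V=49.0196), down 138.0844 (V=49.0196). Price 48.0584; hedge Δ=0.0000, bond B=48.0584.
  t=1,j=0: stock 110.0800 → up 123.2896 (V=45.9726), down 70.4512 (V=30.1200). Price 41.8333; hedge Δ=0.3000, bond B=8.8070.
  t=1,j=1: stock 192.6400 → up 215.7568 (V=48.0584), down 123.2896 (V=45.9726). Price 46.6901; hedge Δ=0.0226, bond B=42.3445.
  t=0,j=0: stock 172.0000 → up 192.6400 (V=46.6901), down 110.0800 (V=41.8333). Price 44.7826; hedge Δ=0.0588, bond B=34.6643.
Check: Δ(0,0)·S0 + B(0,0) = 44.7826 = V0.

(0,0): Delta=0.0588 Bond=34.6643
(1,0): Delta=0.3000 Bond=8.8070
(1,1): Delta=0.0226 Bond=42.3445
(2,0): Delta=1.1476 Bond=-50.7284
(2,1): Delta=0.1726 Bond=24.6967
(2,2): Delta=0.0000 Bond=48.0584
(3,0): Delta=0.0000 Bond=0.0000
(3,1): Delta=1.3201 Bond=-65.3595
(3,2): Delta=0.0000 Bond=49.0196
(3,3): Delta=0.0000 Bond=49.0196
V0=44.7826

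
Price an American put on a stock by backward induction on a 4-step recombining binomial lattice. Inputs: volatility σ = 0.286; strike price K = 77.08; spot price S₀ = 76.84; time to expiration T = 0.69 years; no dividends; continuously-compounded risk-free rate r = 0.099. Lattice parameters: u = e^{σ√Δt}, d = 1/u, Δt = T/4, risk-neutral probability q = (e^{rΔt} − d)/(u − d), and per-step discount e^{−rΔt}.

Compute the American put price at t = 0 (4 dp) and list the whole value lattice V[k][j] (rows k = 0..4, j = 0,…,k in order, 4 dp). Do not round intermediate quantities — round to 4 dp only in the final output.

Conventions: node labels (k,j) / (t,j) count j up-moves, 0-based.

Δt=0.17250  u=1.12613  d=0.88800  q=0.54267  discount=0.98307
step 4 (expiry): payoffs max(K−S,0) = 29.3010 16.4884 0.2400 0.0000 0.0000
k=3: (k=3,j=0): S=53.8053, K−S=23.2747, hold=21.9696 ⇒ V=23.2747 exercise | (k=3,j=1): S=68.2338, K−S=8.8462, hold=7.5410 ⇒ V=8.8462 exercise | (k=3,j=2): S=86.5316, K−S=0.0000, hold=0.1079 ⇒ V=0.1079 continue | (k=3,j=3): S=109.7362, K−S=0.0000, hold=0.0000 ⇒ V=0.0000 continue
k=2: (k=2,j=0): S=60.5916, K−S=16.4884, hold=15.1833 ⇒ V=16.4884 exercise | (k=2,j=1): S=76.8400, K−S=0.2400, hold=4.0347 ⇒ V=4.0347 continue | (k=2,j=2): S=97.4456, K−S=0.0000, hold=0.0485 ⇒ V=0.0485 continue
k=1: (k=1,j=0): S=68.2338, K−S=8.8462, hold=9.5654 ⇒ V=9.5654 continue | (k=1,j=1): S=86.5316, K−S=0.0000, hold=1.8398 ⇒ V=1.8398 continue
k=0: (k=0,j=0): S=76.8400, K−S=0.2400, hold=5.2820 ⇒ V=5.2820 continue

price = 5.2820
tree:
5.2820
9.5654 1.8398
16.4884 4.0347 0.0485
23.2747 8.8462 0.1079 0.0000
29.3010 16.4884 0.2400 0.0000 0.0000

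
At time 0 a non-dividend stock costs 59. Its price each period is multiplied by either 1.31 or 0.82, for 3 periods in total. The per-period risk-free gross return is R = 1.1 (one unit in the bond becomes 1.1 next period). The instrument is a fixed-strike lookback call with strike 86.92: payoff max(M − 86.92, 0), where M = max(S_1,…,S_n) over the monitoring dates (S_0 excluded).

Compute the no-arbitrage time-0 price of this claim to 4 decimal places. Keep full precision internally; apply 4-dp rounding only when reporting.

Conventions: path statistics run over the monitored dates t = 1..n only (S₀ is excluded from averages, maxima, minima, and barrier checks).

price = 7.9156

With p* = (R−d)/(u−d) = 0.5714, sum probability × payoff across the paths and divide by R^3.
Enumerate all 2^3 = 8 price paths (U = up ×1.31, D = down ×0.82); each path with k up-moves has probability p*^k·(1−p*)^(3−k).
DDD: M=48.3800, payoff=0.0000, prob=0.078717
UDD: M=77.2900, payoff=0.0000, prob=0.104956
DUD: M=63.3778, payoff=0.0000, prob=0.104956
UUD: M=101.2499, payoff=14.3299, prob=0.139942
DDU: M=51.9698, payoff=0.0000, prob=0.104956
UDU: M=83.0249, payoff=0.0000, prob=0.139942
DUU: M=83.0249, payoff=0.0000, prob=0.139942
UUU: M=132.6374, payoff=45.7174, prob=0.186589
Price = Σ prob·payoff / R^3 = 10.535705 / 1.331000 = 7.9156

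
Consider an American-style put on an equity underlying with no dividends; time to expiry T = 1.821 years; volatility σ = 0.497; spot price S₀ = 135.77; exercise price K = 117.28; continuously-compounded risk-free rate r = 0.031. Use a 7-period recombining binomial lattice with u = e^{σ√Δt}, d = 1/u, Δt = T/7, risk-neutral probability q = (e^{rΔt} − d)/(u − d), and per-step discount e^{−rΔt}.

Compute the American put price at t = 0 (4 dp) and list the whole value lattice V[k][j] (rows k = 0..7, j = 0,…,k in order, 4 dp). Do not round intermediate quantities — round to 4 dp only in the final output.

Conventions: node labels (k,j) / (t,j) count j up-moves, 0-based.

price = 22.3946
tree:
22.3946
31.0798 12.2977
41.8929 18.5664 4.9410
54.5207 27.3796 8.2464 1.0342
68.0256 39.1732 13.6149 1.9052 0.0000
79.0543 53.8149 22.1770 3.5098 0.0000 0.0000
87.6135 68.0256 35.5043 6.4656 0.0000 0.0000 0.0000
94.2563 79.0543 53.8149 11.9107 0.0000 0.0000 0.0000 0.0000

Δt=0.26014  u=1.28852  d=0.77609  q=0.45277  discount=0.99197
step 7 (expiry): payoffs max(K−S,0) = 94.2563 79.0543 53.8149 11.9107 0.0000 0.0000 0.0000 0.0000
k=6: (k=6,j=0): S=29.6665, K−S=87.6135, hold=86.6716 ⇒ V=87.6135 exercise | (k=6,j=1): S=49.2544, K−S=68.0256, hold=67.0836 ⇒ V=68.0256 exercise | (k=6,j=2): S=81.7757, K−S=35.5043, hold=34.5623 ⇒ V=35.5043 exercise | (k=6,j=3): S=135.7700, K−S=0.0000, hold=6.4656 ⇒ V=6.4656 continue | (k=6,j=4): S=225.4152, K−S=0.0000, hold=0.0000 ⇒ V=0.0000 continue | (k=6,j=5): S=374.2507, K−S=0.0000, hold=0.0000 ⇒ V=0.0000 continue | (k=6,j=6): S=621.3581, K−S=0.0000, hold=0.0000 ⇒ V=0.0000 continue
k=5: (k=5,j=0): S=38.2257, K−S=79.0543, hold=78.1123 ⇒ V=79.0543 exercise | (k=5,j=1): S=63.4651, K−S=53.8149, hold=52.8729 ⇒ V=53.8149 exercise | (k=5,j=2): S=105.3693, K−S=11.9107, hold=22.1770 ⇒ V=22.1770 continue | (k=5,j=3): S=174.9418, K−S=0.0000, hold=3.5098 ⇒ V=3.5098 continue | (k=5,j=4): S=290.4510, K−S=0.0000, hold=0.0000 ⇒ V=0.0000 continue | (k=5,j=5): S=482.2278, K−S=0.0000, hold=0.0000 ⇒ V=0.0000 continue
k=4: (k=4,j=0): S=49.2544, K−S=68.0256, hold=67.0836 ⇒ V=68.0256 exercise | (k=4,j=1): S=81.7757, K−S=35.5043, hold=39.1732 ⇒ V=39.1732 continue | (k=4,j=2): S=135.7700, K−S=0.0000, hold=13.6149 ⇒ V=13.6149 continue | (k=4,j=3): S=225.4152, K−S=0.0000, hold=1.9052 ⇒ V=1.9052 continue | (k=4,j=4): S=374.2507, K−S=0.0000, hold=0.0000 ⇒ V=0.0000 continue
k=3: (k=3,j=0): S=63.4651, K−S=53.8149, hold=54.5207 ⇒ V=54.5207 continue | (k=3,j=1): S=105.3693, K−S=11.9107, hold=27.3796 ⇒ V=27.3796 continue | (k=3,j=2): S=174.9418, K−S=0.0000, hold=8.2464 ⇒ V=8.2464 continue | (k=3,j=3): S=290.4510, K−S=0.0000, hold=1.0342 ⇒ V=1.0342 continue
k=2: (k=2,j=0): S=81.7757, K−S=35.5043, hold=41.8929 ⇒ V=41.8929 continue | (k=2,j=1): S=135.7700, K−S=0.0000, hold=18.5664 ⇒ V=18.5664 continue | (k=2,j=2): S=225.4152, K−S=0.0000, hold=4.9410 ⇒ V=4.9410 continue
k=1: (k=1,j=0): S=105.3693, K−S=11.9107, hold=31.0798 ⇒ V=31.0798 continue | (k=1,j=1): S=174.9418, K−S=0.0000, hold=12.2977 ⇒ V=12.2977 continue
k=0: (k=0,j=0): S=135.7700, K−S=0.0000, hold=22.3946 ⇒ V=22.3946 continue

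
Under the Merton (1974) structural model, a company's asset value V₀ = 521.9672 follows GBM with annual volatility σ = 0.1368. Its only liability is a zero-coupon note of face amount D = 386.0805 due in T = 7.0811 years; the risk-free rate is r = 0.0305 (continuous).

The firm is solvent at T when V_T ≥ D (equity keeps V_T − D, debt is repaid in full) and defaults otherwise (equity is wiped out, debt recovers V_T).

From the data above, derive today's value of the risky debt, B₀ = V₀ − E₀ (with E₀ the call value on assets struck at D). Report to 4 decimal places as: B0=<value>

Work the structural quantities from V₀ = 521.9672 against face 386.0805:
d₁ = [ln(V₀/D) + (r + σ²/2)T] / (σ√T)
   = [ln(521.9672/386.0805) + (0.0305 + 0.5·0.1368²)·7.0811] / (0.1368·√7.0811)
   = [0.301559 + 0.282232] / 0.364029 = 1.603692
d₂ = d₁ − σ√T = 1.603692 − 0.364029 = 1.239663
N(d₁) = 0.945609,  N(d₂) = 0.892450,  e^(−rT) = 0.805757
E₀ = V₀·N(d₁) − D·e^(−rT)·N(d₂)
   = 521.9672·0.945609 − 386.0805·0.805757·0.892450 = 215.947408
B₀ = V₀ − E₀ = 521.9672 − 215.947408 = 306.019792

B0=306.0198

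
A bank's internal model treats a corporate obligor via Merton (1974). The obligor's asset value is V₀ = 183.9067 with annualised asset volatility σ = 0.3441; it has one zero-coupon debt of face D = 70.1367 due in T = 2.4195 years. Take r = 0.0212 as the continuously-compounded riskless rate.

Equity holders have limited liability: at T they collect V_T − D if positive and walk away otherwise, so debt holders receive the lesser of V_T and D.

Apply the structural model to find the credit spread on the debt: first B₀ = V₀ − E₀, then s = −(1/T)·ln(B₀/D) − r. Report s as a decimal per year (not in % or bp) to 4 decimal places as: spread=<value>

spread=0.0040

Apply the equity-as-call identities (strike 70.1367, horizon 2.4195 years):
d₁ = [ln(V₀/D) + (r + σ²/2)T] / (σ√T)
   = [ln(183.9067/70.1367) + (0.0212 + 0.5·0.3441²)·2.4195] / (0.3441·√2.4195)
   = [0.963982 + 0.194534] / 0.535239 = 2.164485
d₂ = d₁ − σ√T = 2.164485 − 0.535239 = 1.629246
N(d₁) = 0.984786,  N(d₂) = 0.948370,  e^(−rT) = 0.950000
E₀ = V₀·N(d₁) − D·e^(−rT)·N(d₂)
   = 183.9067·0.984786 − 70.1367·0.950000·0.948370 = 117.919093
B₀ = V₀ − E₀ = 183.9067 − 117.919093 = 65.987607
spread = −(1/T)·ln(B₀/D) − r = −(1/2.4195)·ln(65.987607/70.1367) − 0.0212 = 0.00400324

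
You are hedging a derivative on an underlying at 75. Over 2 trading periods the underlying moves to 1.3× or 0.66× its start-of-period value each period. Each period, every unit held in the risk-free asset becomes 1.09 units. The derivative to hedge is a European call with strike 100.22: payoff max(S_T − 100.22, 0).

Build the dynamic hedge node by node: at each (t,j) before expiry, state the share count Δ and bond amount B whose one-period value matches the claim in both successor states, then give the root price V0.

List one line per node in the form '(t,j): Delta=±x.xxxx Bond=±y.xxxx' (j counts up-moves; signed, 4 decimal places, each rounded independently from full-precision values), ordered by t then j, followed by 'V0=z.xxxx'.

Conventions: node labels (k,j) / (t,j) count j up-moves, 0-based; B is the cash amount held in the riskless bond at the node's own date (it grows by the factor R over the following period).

The replicating-portfolio and risk-neutral prices coincide; use p* = (1.09−0.66)/(1.3−0.66) = 0.6719 for the latter.
Payoffs at expiry: V(2,0)=0.0000, V(2,1)=0.0000, V(2,2)=26.5300
Node (1,0) S=49.5000: V=(p*·0.0000+(1−p*)·0.0000)/1.09=0.0000; Δ=(0.0000−0.0000)/(64.3500−32.6700)=0.0000; B=V−Δ·S=0.0000
Node (1,1) S=97.5000: V=(p*·26.5300+(1−p*)·0.0000)/1.09=16.3531; Δ=(26.5300−0.0000)/(126.7500−64.3500)=0.4252; B=V−Δ·S=-25.1001
Node (0,0) S=75.0000: V=(p*·16.3531+(1−p*)·0.0000)/1.09=10.0800; Δ=(16.3531−0.0000)/(97.5000−49.5000)=0.3407; B=V−Δ·S=-15.4717
Verification: the root portfolio costs Δ(0,0)·S0 + B(0,0) = 10.0800, matching V0.

(0,0): Delta=0.3407 Bond=-15.4717
(1,0): Delta=0.0000 Bond=0.0000
(1,1): Delta=0.4252 Bond=-25.1001
V0=10.0800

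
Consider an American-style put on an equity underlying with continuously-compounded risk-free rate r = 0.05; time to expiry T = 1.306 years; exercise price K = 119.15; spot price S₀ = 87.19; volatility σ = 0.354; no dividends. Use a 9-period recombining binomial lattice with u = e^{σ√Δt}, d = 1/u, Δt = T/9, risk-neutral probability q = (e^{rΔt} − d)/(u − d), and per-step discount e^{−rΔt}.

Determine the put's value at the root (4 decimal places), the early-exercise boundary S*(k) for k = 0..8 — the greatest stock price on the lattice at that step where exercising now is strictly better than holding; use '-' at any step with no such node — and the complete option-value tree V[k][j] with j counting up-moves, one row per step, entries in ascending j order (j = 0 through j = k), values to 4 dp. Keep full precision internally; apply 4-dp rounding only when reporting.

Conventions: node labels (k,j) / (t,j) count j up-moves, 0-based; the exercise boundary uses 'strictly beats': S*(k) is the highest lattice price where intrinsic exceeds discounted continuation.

params: Δt=0.14511 u=1.14437 d=0.87385 q=0.49326 e^(-rΔt)=0.99277
t_9 payoffs: 93.2451 85.2256 74.7235 60.9703 42.9593 19.3727 0.0000 0.0000 0.0000 0.0000
t_8: node(8,0) S=29.6447 payoff=89.5053 vs cont=88.6439 → 89.5053 [stop]  node(8,1) S=38.8219 payoff=80.3281 vs cont=79.4667 → 80.3281 [stop]  node(8,2) S=50.8401 payoff=68.3099 vs cont=67.4485 → 68.3099 [stop]  node(8,3) S=66.5789 payoff=52.5711 vs cont=51.7097 → 52.5711 [stop]  node(8,4) S=87.1900 payoff=31.9600 vs cont=31.0986 → 31.9600 [stop]  node(8,5) S=114.1817 payoff=4.9683 vs cont=9.7460 → 9.7460 [wait]  node(8,6) S=149.5294 payoff=0.0000 vs cont=0.0000 → 0.0000 [wait]  node(8,7) S=195.8197 payoff=0.0000 vs cont=0.0000 → 0.0000 [wait]  node(8,8) S=256.4404 payoff=0.0000 vs cont=0.0000 → 0.0000 [wait]  ⇒ S*(8)=87.1900
t_7: node(7,0) S=33.9244 payoff=85.2256 vs cont=84.3643 → 85.2256 [stop]  node(7,1) S=44.4265 payoff=74.7235 vs cont=73.8622 → 74.7235 [stop]  node(7,2) S=58.1797 payoff=60.9703 vs cont=60.1089 → 60.9703 [stop]  node(7,3) S=76.1907 payoff=42.9593 vs cont=42.0980 → 42.9593 [stop]  node(7,4) S=99.7773 payoff=19.3727 vs cont=20.8510 → 20.8510 [wait]  node(7,5) S=130.6657 payoff=0.0000 vs cont=4.9030 → 4.9030 [wait]  node(7,6) S=171.1164 payoff=0.0000 vs cont=0.0000 → 0.0000 [wait]  node(7,7) S=224.0895 payoff=0.0000 vs cont=0.0000 → 0.0000 [wait]  ⇒ S*(7)=76.1907
t_6: node(6,0) S=38.8219 payoff=80.3281 vs cont=79.4667 → 80.3281 [stop]  node(6,1) S=50.8401 payoff=68.3099 vs cont=67.4485 → 68.3099 [stop]  node(6,2) S=66.5789 payoff=52.5711 vs cont=51.7097 → 52.5711 [stop]  node(6,3) S=87.1900 payoff=31.9600 vs cont=31.8225 → 31.9600 [stop]  node(6,4) S=114.1817 payoff=4.9683 vs cont=12.8907 → 12.8907 [wait]  node(6,5) S=149.5294 payoff=0.0000 vs cont=2.4666 → 2.4666 [wait]  node(6,6) S=195.8197 payoff=0.0000 vs cont=0.0000 → 0.0000 [wait]  ⇒ S*(6)=87.1900
t_5: node(5,0) S=44.4265 payoff=74.7235 vs cont=73.8622 → 74.7235 [stop]  node(5,1) S=58.1797 payoff=60.9703 vs cont=60.1089 → 60.9703 [stop]  node(5,2) S=76.1907 payoff=42.9593 vs cont=42.0980 → 42.9593 [stop]  node(5,3) S=99.7773 payoff=19.3727 vs cont=22.3909 → 22.3909 [wait]  node(5,4) S=130.6657 payoff=0.0000 vs cont=7.6929 → 7.6929 [wait]  node(5,5) S=171.1164 payoff=0.0000 vs cont=1.2409 → 1.2409 [wait]  ⇒ S*(5)=76.1907
t_4: node(4,0) S=50.8401 payoff=68.3099 vs cont=67.4485 → 68.3099 [stop]  node(4,1) S=66.5789 payoff=52.5711 vs cont=51.7097 → 52.5711 [stop]  node(4,2) S=87.1900 payoff=31.9600 vs cont=32.5766 → 32.5766 [wait]  node(4,3) S=114.1817 payoff=4.9683 vs cont=15.0316 → 15.0316 [wait]  node(4,4) S=149.5294 payoff=0.0000 vs cont=4.4778 → 4.4778 [wait]  ⇒ S*(4)=66.5789
t_3: node(3,0) S=58.1797 payoff=60.9703 vs cont=60.1089 → 60.9703 [stop]  node(3,1) S=76.1907 payoff=42.9593 vs cont=42.3999 → 42.9593 [stop]  node(3,2) S=99.7773 payoff=19.3727 vs cont=23.7494 → 23.7494 [wait]  node(3,3) S=130.6657 payoff=0.0000 vs cont=9.7548 → 9.7548 [wait]  ⇒ S*(3)=76.1907
t_2: node(2,0) S=66.5789 payoff=52.5711 vs cont=51.7097 → 52.5711 [stop]  node(2,1) S=87.1900 payoff=31.9600 vs cont=33.2419 → 33.2419 [wait]  node(2,2) S=114.1817 payoff=4.9683 vs cont=16.7247 → 16.7247 [wait]  ⇒ S*(2)=66.5789
t_1: node(1,0) S=76.1907 payoff=42.9593 vs cont=42.7257 → 42.9593 [stop]  node(1,1) S=99.7773 payoff=19.3727 vs cont=24.9133 → 24.9133 [wait]  ⇒ S*(1)=76.1907
t_0: node(0,0) S=87.1900 payoff=31.9600 vs cont=33.8118 → 33.8118 [wait]  ⇒ S*(0)=-

price = 33.8118
boundary = - 76.1907 66.5789 76.1907 66.5789 76.1907 87.1900 76.1907 87.1900
tree:
33.8118
42.9593 24.9133
52.5711 33.2419 16.7247
60.9703 42.9593 23.7494 9.7548
68.3099 52.5711 32.5766 15.0316 4.4778
74.7235 60.9703 42.9593 22.3909 7.6929 1.2409
80.3281 68.3099 52.5711 31.9600 12.8907 2.4666 0.0000
85.2256 74.7235 60.9703 42.9593 20.8510 4.9030 0.0000 0.0000
89.5053 80.3281 68.3099 52.5711 31.9600 9.7460 0.0000 0.0000 0.0000
93.2451 85.2256 74.7235 60.9703 42.9593 19.3727 0.0000 0.0000 0.0000 0.0000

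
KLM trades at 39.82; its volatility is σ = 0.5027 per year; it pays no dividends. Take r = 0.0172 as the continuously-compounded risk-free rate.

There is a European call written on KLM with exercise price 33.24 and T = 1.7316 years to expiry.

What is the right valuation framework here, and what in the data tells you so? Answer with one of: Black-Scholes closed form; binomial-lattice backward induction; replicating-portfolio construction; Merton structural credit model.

Key observation: the strike-33.24 call on KLM is European-exercise on a continuously-modelled lognormal underlying, so its value is a single closed-form evaluation.

framework: Black-Scholes closed form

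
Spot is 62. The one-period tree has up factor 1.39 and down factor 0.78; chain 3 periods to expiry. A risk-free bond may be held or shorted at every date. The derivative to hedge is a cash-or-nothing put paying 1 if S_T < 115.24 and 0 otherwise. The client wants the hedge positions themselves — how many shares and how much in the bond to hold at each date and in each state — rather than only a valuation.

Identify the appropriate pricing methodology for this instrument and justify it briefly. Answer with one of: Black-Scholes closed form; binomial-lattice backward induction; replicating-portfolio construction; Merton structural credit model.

framework: replicating-portfolio construction

Key observation: the task asks for the hedge itself — share and bond holdings at every node of the 3-period tree on spot 62 with factors 1.39/0.78 — which is exactly what the replicating-portfolio construction produces.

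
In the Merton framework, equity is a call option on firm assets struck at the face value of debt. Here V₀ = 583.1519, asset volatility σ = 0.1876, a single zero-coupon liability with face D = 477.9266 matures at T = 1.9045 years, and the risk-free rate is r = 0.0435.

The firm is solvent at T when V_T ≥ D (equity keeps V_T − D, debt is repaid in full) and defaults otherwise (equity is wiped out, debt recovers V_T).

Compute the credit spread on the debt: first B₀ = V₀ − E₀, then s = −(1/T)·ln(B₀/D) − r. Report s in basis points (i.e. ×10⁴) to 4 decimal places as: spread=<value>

spread=110.3899

Equity is a call on the firm's assets struck at D = 477.9266:
d₁ = [ln(V₀/D) + (r + σ²/2)T] / (σ√T)
   = [ln(583.1519/477.9266) + (0.0435 + 0.5·0.1876²)·1.9045] / (0.1876·√1.9045)
   = [0.198991 + 0.116359] / 0.258895 = 1.218061
d₂ = d₁ − σ√T = 1.218061 − 0.258895 = 0.959166
N(d₁) = 0.888400,  N(d₂) = 0.831262,  e^(−rT) = 0.920493
E₀ = V₀·N(d₁) − D·e^(−rT)·N(d₂)
   = 583.1519·0.888400 − 477.9266·0.920493·0.831262 = 152.376150
B₀ = V₀ − E₀ = 583.1519 − 152.376150 = 430.775750
spread = −(1/T)·ln(B₀/D) − r = −(1/1.9045)·ln(430.775750/477.9266) − 0.0435 = 0.01103899
in basis points: 0.01103899 × 10⁴ = 110.3899 bp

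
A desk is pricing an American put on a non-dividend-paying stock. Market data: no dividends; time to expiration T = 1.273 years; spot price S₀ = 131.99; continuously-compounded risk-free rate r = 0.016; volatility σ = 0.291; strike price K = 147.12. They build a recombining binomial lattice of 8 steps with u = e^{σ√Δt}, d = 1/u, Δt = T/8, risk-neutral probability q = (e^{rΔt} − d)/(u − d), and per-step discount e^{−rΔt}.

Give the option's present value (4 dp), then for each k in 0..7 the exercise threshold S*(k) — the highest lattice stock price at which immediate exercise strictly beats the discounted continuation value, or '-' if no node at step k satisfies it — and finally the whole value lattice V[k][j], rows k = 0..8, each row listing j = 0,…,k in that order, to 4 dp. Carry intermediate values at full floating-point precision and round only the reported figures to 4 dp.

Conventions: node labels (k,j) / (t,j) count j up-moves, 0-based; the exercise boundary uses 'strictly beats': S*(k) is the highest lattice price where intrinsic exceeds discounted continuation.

Δt=0.15912, u=1.12309, d=0.89040, q=0.48197, disc=e^(-rΔt)=0.99746
k=8 terminal: V=max(K-S,0) → 94.9725 81.3451 64.1565 42.4761 15.1300 0.0000 0.0000 0.0000 0.0000
k=7: j=0 S=58.5662 intr=88.5538 cont=88.1797 V=88.5538[EX]; j=1 S=73.8710 intr=73.2490 cont=72.8750 V=73.2490[EX]; j=2 S=93.1753 intr=53.9447 cont=53.5706 V=53.9447[EX]; j=3 S=117.5243 intr=29.5957 cont=29.2216 V=29.5957[EX]; j=4 S=148.2363 intr=0.0000 cont=7.8179 V=7.8179[hold]; j=5 S=186.9741 intr=0.0000 cont=0.0000 V=0.0000[hold]; j=6 S=235.8350 intr=0.0000 cont=0.0000 V=0.0000[hold]; j=7 S=297.4646 intr=0.0000 cont=0.0000 V=0.0000[hold]  S*(7)=117.5243
k=6: j=0 S=65.7749 intr=81.3451 cont=80.9710 V=81.3451[EX]; j=1 S=82.9635 intr=64.1565 cont=63.7824 V=64.1565[EX]; j=2 S=104.6439 intr=42.4761 cont=42.1020 V=42.4761[EX]; j=3 S=131.9900 intr=15.1300 cont=19.0509 V=19.0509[hold]; j=4 S=166.4823 intr=0.0000 cont=4.0396 V=4.0396[hold]; j=5 S=209.9882 intr=0.0000 cont=0.0000 V=0.0000[hold]; j=6 S=264.8633 intr=0.0000 cont=0.0000 V=0.0000[hold]  S*(6)=104.6439
k=5: j=0 S=73.8710 intr=73.2490 cont=72.8750 V=73.2490[EX]; j=1 S=93.1753 intr=53.9447 cont=53.5706 V=53.9447[EX]; j=2 S=117.5243 intr=29.5957 cont=31.1066 V=31.1066[hold]; j=3 S=148.2363 intr=0.0000 cont=11.7859 V=11.7859[hold]; j=4 S=186.9741 intr=0.0000 cont=2.0873 V=2.0873[hold]; j=5 S=235.8350 intr=0.0000 cont=0.0000 V=0.0000[hold]  S*(5)=93.1753
k=4: j=0 S=82.9635 intr=64.1565 cont=63.7824 V=64.1565[EX]; j=1 S=104.6439 intr=42.4761 cont=42.8283 V=42.8283[hold]; j=2 S=131.9900 intr=15.1300 cont=21.7392 V=21.7392[hold]; j=3 S=166.4823 intr=0.0000 cont=7.0934 V=7.0934[hold]; j=4 S=209.9882 intr=0.0000 cont=1.0786 V=1.0786[hold]  S*(4)=82.9635
k=3: j=0 S=93.1753 intr=53.9447 cont=53.7400 V=53.9447[EX]; j=1 S=117.5243 intr=29.5957 cont=32.5810 V=32.5810[hold]; j=2 S=148.2363 intr=0.0000 cont=14.6431 V=14.6431[hold]; j=3 S=186.9741 intr=0.0000 cont=4.1838 V=4.1838[hold]  S*(3)=93.1753
k=2: j=0 S=104.6439 intr=42.4761 cont=43.5371 V=43.5371[hold]; j=1 S=131.9900 intr=15.1300 cont=23.8746 V=23.8746[hold]; j=2 S=166.4823 intr=0.0000 cont=9.5776 V=9.5776[hold]  S*(2)=-
k=1: j=0 S=117.5243 intr=29.5957 cont=33.9738 V=33.9738[hold]; j=1 S=148.2363 intr=0.0000 cont=16.9407 V=16.9407[hold]  S*(1)=-
k=0: j=0 S=131.9900 intr=15.1300 cont=25.6989 V=25.6989[hold]  S*(0)=-

price = 25.6989
boundary = - - - 93.1753 82.9635 93.1753 104.6439 117.5243
tree:
25.6989
33.9738 16.9407
43.5371 23.8746 9.5776
53.9447 32.5810 14.6431 4.1838
64.1565 42.8283 21.7392 7.0934 1.0786
73.2490 53.9447 31.1066 11.7859 2.0873 0.0000
81.3451 64.1565 42.4761 19.0509 4.0396 0.0000 0.0000
88.5538 73.2490 53.9447 29.5957 7.8179 0.0000 0.0000 0.0000
94.9725 81.3451 64.1565 42.4761 15.1300 0.0000 0.0000 0.0000 0.0000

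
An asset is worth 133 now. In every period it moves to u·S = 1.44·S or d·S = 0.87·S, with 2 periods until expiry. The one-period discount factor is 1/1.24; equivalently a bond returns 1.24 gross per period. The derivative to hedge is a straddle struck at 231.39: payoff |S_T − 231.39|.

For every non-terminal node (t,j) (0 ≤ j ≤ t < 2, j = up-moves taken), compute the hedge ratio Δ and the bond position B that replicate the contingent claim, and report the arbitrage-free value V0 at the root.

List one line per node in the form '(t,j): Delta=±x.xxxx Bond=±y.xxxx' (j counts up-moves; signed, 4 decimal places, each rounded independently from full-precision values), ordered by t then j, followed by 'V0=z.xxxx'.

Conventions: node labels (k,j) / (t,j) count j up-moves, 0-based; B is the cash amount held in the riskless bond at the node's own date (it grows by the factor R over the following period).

Risk-neutral probability p* = (R−d)/(u−d) = (1.24−0.87)/(1.44−0.87) = 0.6491.
Terminal payoffs: V(2,0)=130.7223, V(2,1)=64.7676, V(2,2)=44.3988
(1,0): S=115.7100. Δ = (V_up−V_dn)/(S_up−S_dn) = (64.7676−130.7223)/(166.6224−100.6677) = -1.0000. V = [p*·64.7676 + (1−p*)·130.7223]/1.24 = 70.8948. B = V − Δ·S = 186.6048.
(1,1): S=191.5200. Δ = (V_up−V_dn)/(S_up−S_dn) = (44.3988−64.7676)/(275.7888−166.6224) = -0.1866. V = [p*·44.3988 + (1−p*)·64.7676]/1.24 = 41.5692. B = V − Δ·S = 77.3039.
(0,0): S=133.0000. Δ = (V_up−V_dn)/(S_up−S_dn) = (41.5692−70.8948)/(191.5200−115.7100) = -0.3868. V = [p*·41.5692 + (1−p*)·70.8948]/1.24 = 41.8217. B = V − Δ·S = 93.2702.
As a check, the time-0 holding Δ(0,0)·S0 + B(0,0) comes to 41.8217 — exactly V0.

(0,0): Delta=-0.3868 Bond=93.2702
(1,0): Delta=-1.0000 Bond=186.6048
(1,1): Delta=-0.1866 Bond=77.3039
V0=41.8217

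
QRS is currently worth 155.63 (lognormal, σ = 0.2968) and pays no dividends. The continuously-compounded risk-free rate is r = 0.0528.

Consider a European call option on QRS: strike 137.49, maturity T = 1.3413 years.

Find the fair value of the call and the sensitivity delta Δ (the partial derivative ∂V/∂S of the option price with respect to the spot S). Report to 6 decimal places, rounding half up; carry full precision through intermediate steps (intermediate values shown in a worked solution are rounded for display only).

σ√T = 0.2968·√1.3413 = 0.343737
d₁ = (ln(S/K) + (r+σ²/2)T) / (σ√T) = (ln(155.63/137.49) + (0.0528+0.2968²/2)·1.3413) / 0.343737 = (0.123930 + 0.129898) / 0.343737 = 0.738437
d₂ = d₁ − σ√T = 0.738437 − 0.343737 = 0.394700
e^{−rT} = 0.931629
N(d₁) = 0.769876,  N(d₂) = 0.653468
Call price V = S·N(d₁) − K·e^{−rT}·N(d₂) = 119.815744 − 83.702473 = 36.113271
Δ = N(d₁) = 0.769876

price = 36.113271
Δ = 0.769876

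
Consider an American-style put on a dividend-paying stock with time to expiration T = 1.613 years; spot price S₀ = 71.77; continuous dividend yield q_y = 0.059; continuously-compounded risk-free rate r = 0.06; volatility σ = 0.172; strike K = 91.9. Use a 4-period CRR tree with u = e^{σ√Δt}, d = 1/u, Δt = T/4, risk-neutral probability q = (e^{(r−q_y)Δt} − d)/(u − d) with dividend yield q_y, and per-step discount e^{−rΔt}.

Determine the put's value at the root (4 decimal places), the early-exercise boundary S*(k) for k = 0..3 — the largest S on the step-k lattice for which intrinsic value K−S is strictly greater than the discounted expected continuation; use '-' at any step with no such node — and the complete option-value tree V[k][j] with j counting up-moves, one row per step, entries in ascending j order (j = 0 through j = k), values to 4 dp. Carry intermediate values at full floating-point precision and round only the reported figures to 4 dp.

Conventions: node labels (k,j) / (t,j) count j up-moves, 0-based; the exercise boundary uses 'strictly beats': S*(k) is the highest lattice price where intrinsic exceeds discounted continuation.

price = 20.3519
boundary = - 64.3440 71.7700 80.0531
tree:
20.3519
27.5560 13.4257
34.2137 20.1300 6.6956
40.1825 27.5560 11.8469 1.3375
45.5337 34.2137 20.1300 2.6079 0.0000

Δt=0.40325  u=1.11541  d=0.89653  q=0.47456  discount=0.97610
step 4 (expiry): payoffs max(K−S,0) = 45.5337 34.2137 20.1300 2.6079 0.0000
step 3: (k=3,j=0): S=51.7175, K−S=40.1825, hold=39.2016 ⇒ V=40.1825 exercise | (k=3,j=1): S=64.3440, K−S=27.5560, hold=26.8720 ⇒ V=27.5560 exercise | (k=3,j=2): S=80.0531, K−S=11.8469, hold=11.5322 ⇒ V=11.8469 exercise | (k=3,j=3): S=99.5975, K−S=0.0000, hold=1.3375 ⇒ V=1.3375 continue  boundary S*=80.0531
step 2: (k=2,j=0): S=57.6863, K−S=34.2137, hold=33.3731 ⇒ V=34.2137 exercise | (k=2,j=1): S=71.7700, K−S=20.1300, hold=19.6205 ⇒ V=20.1300 exercise | (k=2,j=2): S=89.2921, K−S=2.6079, hold=6.6956 ⇒ V=6.6956 continue  boundary S*=71.7700
step 1: (k=1,j=0): S=64.3440, K−S=27.5560, hold=26.8720 ⇒ V=27.5560 exercise | (k=1,j=1): S=80.0531, K−S=11.8469, hold=13.4257 ⇒ V=13.4257 continue  boundary S*=64.3440
step 0: (k=0,j=0): S=71.7700, K−S=20.1300, hold=20.3519 ⇒ V=20.3519 continue  boundary S*=-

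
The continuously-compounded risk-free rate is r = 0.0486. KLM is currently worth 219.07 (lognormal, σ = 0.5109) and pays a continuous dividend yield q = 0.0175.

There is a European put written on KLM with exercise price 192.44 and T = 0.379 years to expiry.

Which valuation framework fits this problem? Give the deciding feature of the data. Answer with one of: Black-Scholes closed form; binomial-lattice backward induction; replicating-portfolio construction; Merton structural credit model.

framework: Black-Scholes closed form

Key observation: a European-exercise option on KLM struck at 192.44 — a GBM underlying with constant parameters — admits an analytic price: the data contain no early exercise, no discrete tree, no debt structure.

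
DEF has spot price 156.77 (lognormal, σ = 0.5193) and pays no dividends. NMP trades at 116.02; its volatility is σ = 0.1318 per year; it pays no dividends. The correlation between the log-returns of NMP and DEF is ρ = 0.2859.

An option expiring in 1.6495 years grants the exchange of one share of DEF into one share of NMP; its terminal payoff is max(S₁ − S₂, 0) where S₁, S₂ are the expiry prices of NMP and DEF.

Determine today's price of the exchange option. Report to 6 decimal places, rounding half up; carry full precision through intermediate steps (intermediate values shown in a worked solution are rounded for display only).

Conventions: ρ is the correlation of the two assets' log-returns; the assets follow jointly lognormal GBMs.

σ_eff = √(σ₁² + σ₂² − 2ρσ₁σ₂) = √(0.1318² + 0.5193² − 2·0.2859·0.1318·0.5193) = 0.497903
d₁ = (ln(S₁/S₂) + (q₂ − q₁ + σ_eff²/2)T) / (σ_eff√T) = (ln(116.02/156.77) + (0.0 − 0.0 + 0.123954)·1.6495) / 0.639471 = -0.150993
d₂ = d₁ − σ_eff√T = -0.150993 − 0.639471 = -0.790464
N(d₁) = 0.439991,  N(d₂) = 0.214628
V = S₁·e^{−q₁T}·N(d₁) − S₂·e^{−q₂T}·N(d₂) = 51.047734 − 33.647305 = 17.400430
Key observation: r never enters — measured in units of DEF, the claim is a call on S₁/S₂ struck at 1, so only the dividend yields and σ_eff matter.

exchange price = 17.400430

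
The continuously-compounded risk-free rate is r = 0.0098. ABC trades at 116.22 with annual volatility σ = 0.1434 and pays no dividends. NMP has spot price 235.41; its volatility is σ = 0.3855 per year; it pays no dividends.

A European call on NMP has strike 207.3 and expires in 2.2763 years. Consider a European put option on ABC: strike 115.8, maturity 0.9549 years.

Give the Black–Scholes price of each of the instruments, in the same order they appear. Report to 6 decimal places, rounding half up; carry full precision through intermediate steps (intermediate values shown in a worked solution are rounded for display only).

price(NMP call K=207.3) = 68.061671
price(ABC put K=115.8) = 5.728222

[NMP call K=207.3]
σ√T = 0.3855·√2.2763 = 0.581620
d₁ = (ln(S/K) + (r+σ²/2)T) / (σ√T) = (ln(235.41/207.3) + (0.0098+0.3855²/2)·2.2763) / 0.581620 = (0.127162 + 0.191448) / 0.581620 = 0.547798
d₂ = d₁ − σ√T = 0.547798 − 0.581620 = -0.033822
e^{−rT} = 0.977939
N(d₁) = 0.708085,  N(d₂) = 0.486510
price = S·N(d₁) − K·e^{−rT}·N(d₂) = 166.690221 − 98.628551 = 68.061671
[ABC put K=115.8]
σ√T = 0.1434·√0.9549 = 0.140129
d₁ = (ln(S/K) + (r+σ²/2)T) / (σ√T) = (ln(116.22/115.8) + (0.0098+0.1434²/2)·0.9549) / 0.140129 = (0.003620 + 0.019176) / 0.140129 = 0.162682
d₂ = d₁ − σ√T = 0.162682 − 0.140129 = 0.022553
e^{−rT} = 0.990686
N(−d₁) = 0.435384,  N(−d₂) = 0.491003
price = K·e^{−rT}·N(−d₂) − S·N(−d₁) = 56.328597 − 50.600375 = 5.728222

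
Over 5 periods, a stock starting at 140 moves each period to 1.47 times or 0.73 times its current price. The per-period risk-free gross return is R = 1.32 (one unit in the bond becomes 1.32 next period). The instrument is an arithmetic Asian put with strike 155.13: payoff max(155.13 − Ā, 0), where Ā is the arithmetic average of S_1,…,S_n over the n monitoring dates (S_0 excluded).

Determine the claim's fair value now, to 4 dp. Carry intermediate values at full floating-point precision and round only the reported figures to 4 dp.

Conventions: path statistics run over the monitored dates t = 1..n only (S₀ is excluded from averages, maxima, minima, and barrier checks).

price = 0.5902

With p* = (R−d)/(u−d) = 0.7973, sum probability × payoff across the paths and divide by R^5.
Enumerate all 2^5 = 32 price paths (U = up ×1.47, D = down ×0.73); each path with k up-moves has probability p*^k·(1−p*)^(5−k).
DDDDD: Ā=60.0098, payoff=95.1202, prob=0.000342
UDDDD: Ā=120.8416, payoff=34.2884, prob=0.001346
DUDDD: Ā=100.1216, payoff=55.0084, prob=0.001346
UUDDD: Ā=201.6148, payoff=0.0000, prob=0.005294
DDUDD: Ā=84.9960, payoff=70.1340, prob=0.001346
UDUDD: Ā=171.1564, payoff=0.0000, prob=0.005294
DUUDD: Ā=150.4364, payoff=4.6936, prob=0.005294
UUUDD: Ā=302.9335, payoff=0.0000, prob=0.020825
DDDUD: Ā=73.9543, payoff=81.1757, prob=0.001346
UDDUD: Ā=148.9217, payoff=6.2083, prob=0.005294
DUDUD: Ā=128.2017, payoff=26.9283, prob=0.005294
UUDUD: Ā=258.1597, payoff=0.0000, prob=0.020825
DDUUD: Ā=113.0761, payoff=42.0539, prob=0.005294
UDUUD: Ā=227.7013, payoff=0.0000, prob=0.020825
DUUUD: Ā=206.9813, payoff=0.0000, prob=0.020825
UUUUD: Ā=416.7979, payoff=0.0000, prob=0.081911
DDDDU: Ā=65.8939, payoff=89.2361, prob=0.001346
UDDDU: Ā=132.6905, payoff=22.4395, prob=0.005294
DUDDU: Ā=111.9705, payoff=43.1595, prob=0.005294
UUDDU: Ā=225.4748, payoff=0.0000, prob=0.020825
DDUDU: Ā=96.8449, payoff=58.2851, prob=0.005294
UDUDU: Ā=195.0164, payoff=0.0000, prob=0.020825
DUUDU: Ā=174.2964, payoff=0.0000, prob=0.020825
UUUDU: Ā=350.9803, payoff=0.0000, prob=0.081911
DDDUU: Ā=85.8032, payoff=69.3268, prob=0.005294
UDDUU: Ā=172.7817, payoff=0.0000, prob=0.020825
DUDUU: Ā=152.0617, payoff=3.0683, prob=0.020825
UUDUU: Ā=306.2065, payoff=0.0000, prob=0.081911
DDUUU: Ā=136.9361, payoff=18.1939, prob=0.020825
UDUUU: Ā=275.7481, payoff=0.0000, prob=0.081911
DUUUU: Ā=255.0281, payoff=0.0000, prob=0.081911
UUUUU: Ā=513.5497, payoff=0.0000, prob=0.322182
Price = Σ prob·payoff / R^5 = 2.365195 / 4.007464 = 0.5902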